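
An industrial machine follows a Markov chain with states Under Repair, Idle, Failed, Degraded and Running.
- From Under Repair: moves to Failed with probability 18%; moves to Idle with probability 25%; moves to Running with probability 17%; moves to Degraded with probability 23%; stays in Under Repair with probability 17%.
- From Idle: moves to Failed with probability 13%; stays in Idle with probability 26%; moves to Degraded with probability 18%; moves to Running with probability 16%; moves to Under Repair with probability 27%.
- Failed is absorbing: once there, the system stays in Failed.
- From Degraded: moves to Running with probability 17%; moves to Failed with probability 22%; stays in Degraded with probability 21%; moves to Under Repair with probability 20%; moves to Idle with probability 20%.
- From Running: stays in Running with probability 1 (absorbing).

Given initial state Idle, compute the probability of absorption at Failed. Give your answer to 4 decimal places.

Let h(s) be the probability of absorption at Failed starting from transient state s. Then h(Failed) = 1 and h(Running) = 0. By first-step analysis:
h(Under Repair) = 0.17·h(Under Repair) + 0.25·h(Idle) + 0.18·1 + 0.23·h(Degraded) + 0.17·0
h(Idle) = 0.27·h(Under Repair) + 0.26·h(Idle) + 0.13·1 + 0.18·h(Degraded) + 0.16·0
h(Degraded) = 0.2·h(Under Repair) + 0.2·h(Idle) + 0.22·1 + 0.21·h(Degraded) + 0.17·0
Solving: h(Under Repair) = 0.5129, h(Idle) = 0.4925, h(Degraded) = 0.5330.
Starting from Idle, the probability is 0.4925.

0.4925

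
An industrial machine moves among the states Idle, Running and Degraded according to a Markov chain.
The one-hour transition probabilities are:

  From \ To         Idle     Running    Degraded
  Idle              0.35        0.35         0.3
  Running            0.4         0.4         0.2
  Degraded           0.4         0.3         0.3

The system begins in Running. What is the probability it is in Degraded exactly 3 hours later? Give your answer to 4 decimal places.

0.2640

Propagate the distribution vector 3 hours from Running.
After 0 hours: (0.0000, 1.0000, 0.0000)
After 1 hour: (0.4000, 0.4000, 0.2000)
After 2 hours: (0.3800, 0.3600, 0.2600)
After 3 hours: (0.3810, 0.3550, 0.2640)
P(in Degraded after 3 hours) = 0.2640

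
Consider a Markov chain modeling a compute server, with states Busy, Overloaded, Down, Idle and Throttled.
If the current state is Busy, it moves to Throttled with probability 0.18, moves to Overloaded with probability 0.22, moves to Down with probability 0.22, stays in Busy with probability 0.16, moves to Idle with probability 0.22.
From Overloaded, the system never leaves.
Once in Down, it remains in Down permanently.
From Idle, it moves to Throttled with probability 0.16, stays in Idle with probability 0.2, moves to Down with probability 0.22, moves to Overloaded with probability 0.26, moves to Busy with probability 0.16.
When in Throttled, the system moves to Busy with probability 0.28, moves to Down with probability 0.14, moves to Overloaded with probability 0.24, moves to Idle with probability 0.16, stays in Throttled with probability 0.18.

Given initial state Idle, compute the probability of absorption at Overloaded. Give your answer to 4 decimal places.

Let h(s) be the probability of absorption at Overloaded starting from transient state s. Then h(Overloaded) = 1 and h(Down) = 0. By first-step analysis:
h(Busy) = 0.16·h(Busy) + 0.22·1 + 0.22·0 + 0.22·h(Idle) + 0.18·h(Throttled)
h(Idle) = 0.16·h(Busy) + 0.26·1 + 0.22·0 + 0.2·h(Idle) + 0.16·h(Throttled)
h(Throttled) = 0.28·h(Busy) + 0.24·1 + 0.14·0 + 0.16·h(Idle) + 0.18·h(Throttled)
Solving: h(Busy) = 0.5295, h(Idle) = 0.5469, h(Throttled) = 0.5802.
Starting from Idle, the probability is 0.5469.

0.5469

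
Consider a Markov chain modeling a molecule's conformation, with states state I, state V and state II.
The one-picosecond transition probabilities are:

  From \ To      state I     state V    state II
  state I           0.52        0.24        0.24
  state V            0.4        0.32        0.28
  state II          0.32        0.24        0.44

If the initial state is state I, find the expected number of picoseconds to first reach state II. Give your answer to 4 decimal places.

Let t(s) be the expected number of picoseconds to first reach state II from state s, with t(state II) = 0. Conditioning on the first picosecond:
t(state I) = 1 + 0.52·t(state I) + 0.24·t(state V)
t(state V) = 1 + 0.4·t(state I) + 0.32·t(state V)
Solving: t(state I) = 3.9931, t(state V) = 3.8194.
Expected picoseconds from state I to state II: 3.9931.

3.9931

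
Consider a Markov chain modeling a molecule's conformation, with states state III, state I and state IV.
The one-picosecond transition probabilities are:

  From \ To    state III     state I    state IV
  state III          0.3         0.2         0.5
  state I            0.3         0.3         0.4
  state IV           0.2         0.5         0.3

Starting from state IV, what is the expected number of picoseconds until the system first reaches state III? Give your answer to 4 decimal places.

4.1379

Let t(s) be the expected number of picoseconds to first reach state III from state s, with t(state III) = 0. Conditioning on the first picosecond:
t(state I) = 1 + 0.3·t(state I) + 0.4·t(state IV)
t(state IV) = 1 + 0.5·t(state I) + 0.3·t(state IV)
Solving: t(state I) = 3.7931, t(state IV) = 4.1379.
Expected picoseconds from state IV to state III: 4.1379.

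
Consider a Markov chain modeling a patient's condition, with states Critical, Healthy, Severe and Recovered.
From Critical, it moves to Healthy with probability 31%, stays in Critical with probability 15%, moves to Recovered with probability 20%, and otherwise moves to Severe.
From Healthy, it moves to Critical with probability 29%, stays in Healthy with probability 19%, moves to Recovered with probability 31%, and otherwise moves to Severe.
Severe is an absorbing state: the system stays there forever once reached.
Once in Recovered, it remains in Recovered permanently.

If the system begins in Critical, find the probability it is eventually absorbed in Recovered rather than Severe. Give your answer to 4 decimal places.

0.4312

Let h(s) be the probability of absorption at Recovered starting from transient state s. Then h(Recovered) = 1 and h(Severe) = 0. By first-step analysis:
h(Critical) = 0.15·h(Critical) + 0.31·h(Healthy) + 0.34·0 + 0.2·1
h(Healthy) = 0.29·h(Critical) + 0.19·h(Healthy) + 0.21·0 + 0.31·1
Solving: h(Critical) = 0.4312, h(Healthy) = 0.5371.
Starting from Critical, the probability is 0.4312.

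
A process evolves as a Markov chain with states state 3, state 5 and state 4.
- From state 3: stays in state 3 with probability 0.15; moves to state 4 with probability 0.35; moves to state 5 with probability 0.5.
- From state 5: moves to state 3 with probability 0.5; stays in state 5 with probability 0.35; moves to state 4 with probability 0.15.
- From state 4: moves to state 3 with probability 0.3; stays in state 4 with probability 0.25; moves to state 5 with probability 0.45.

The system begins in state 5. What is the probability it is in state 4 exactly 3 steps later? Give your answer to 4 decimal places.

0.2355

Propagate the distribution vector 3 steps from state 5.
After 0 steps: (0.0000, 1.0000, 0.0000)
After 1 step: (0.5000, 0.3500, 0.1500)
After 2 steps: (0.2950, 0.4400, 0.2650)
After 3 steps: (0.3438, 0.4208, 0.2355)
P(in state 4 after 3 steps) = 0.2355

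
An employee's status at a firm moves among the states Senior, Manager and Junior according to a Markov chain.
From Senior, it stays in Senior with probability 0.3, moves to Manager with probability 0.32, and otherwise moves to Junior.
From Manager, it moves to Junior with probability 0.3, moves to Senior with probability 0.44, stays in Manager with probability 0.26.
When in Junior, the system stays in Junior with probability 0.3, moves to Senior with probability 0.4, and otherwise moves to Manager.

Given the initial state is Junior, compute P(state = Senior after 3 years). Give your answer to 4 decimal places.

Propagate the distribution vector 3 years from Junior.
After 0 years: (0.0000, 0.0000, 1.0000)
After 1 year: (0.4000, 0.3000, 0.3000)
After 2 years: (0.3720, 0.2960, 0.3320)
After 3 years: (0.3746, 0.2956, 0.3298)
P(in Senior after 3 years) = 0.3746

0.3746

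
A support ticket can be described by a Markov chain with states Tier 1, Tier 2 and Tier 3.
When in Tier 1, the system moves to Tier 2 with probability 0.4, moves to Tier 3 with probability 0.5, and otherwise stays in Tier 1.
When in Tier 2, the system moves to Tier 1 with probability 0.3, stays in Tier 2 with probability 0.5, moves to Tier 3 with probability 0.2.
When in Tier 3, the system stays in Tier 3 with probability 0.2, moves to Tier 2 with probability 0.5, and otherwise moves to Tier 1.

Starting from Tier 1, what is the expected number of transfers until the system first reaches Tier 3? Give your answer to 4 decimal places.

2.7273

Let t(s) be the expected number of transfers to first reach Tier 3 from state s, with t(Tier 3) = 0. Conditioning on the first transfer:
t(Tier 1) = 1 + 0.1·t(Tier 1) + 0.4·t(Tier 2)
t(Tier 2) = 1 + 0.3·t(Tier 1) + 0.5·t(Tier 2)
Solving: t(Tier 1) = 2.7273, t(Tier 2) = 3.6364.
Expected transfers from Tier 1 to Tier 3: 2.7273.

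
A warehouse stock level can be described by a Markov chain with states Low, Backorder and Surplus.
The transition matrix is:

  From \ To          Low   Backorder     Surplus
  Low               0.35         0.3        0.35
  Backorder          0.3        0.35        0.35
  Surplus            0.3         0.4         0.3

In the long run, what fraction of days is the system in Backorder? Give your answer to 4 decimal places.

0.3509

Let the stationary distribution be π with π = πP and π_1 + π_2 + π_3 = 1.
π_1 = 0.35·π_1 + 0.3·π_2 + 0.3·π_3
π_2 = 0.3·π_1 + 0.35·π_2 + 0.4·π_3
Solving with the normalization constraint gives π = (0.3158, 0.3509, 0.3333).
So the stationary probability of Backorder is 0.3509.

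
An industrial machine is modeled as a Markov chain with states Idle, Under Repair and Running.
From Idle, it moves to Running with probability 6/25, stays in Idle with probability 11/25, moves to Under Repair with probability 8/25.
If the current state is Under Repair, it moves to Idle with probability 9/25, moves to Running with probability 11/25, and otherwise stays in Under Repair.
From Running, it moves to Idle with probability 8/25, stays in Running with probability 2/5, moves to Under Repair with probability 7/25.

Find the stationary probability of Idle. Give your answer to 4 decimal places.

0.3761

Let the stationary distribution be π with π = πP and π_1 + π_2 + π_3 = 1.
π_1 = 0.44·π_1 + 0.36·π_2 + 0.32·π_3
π_2 = 0.32·π_1 + 0.2·π_2 + 0.28·π_3
Solving with the normalization constraint gives π = (0.3761, 0.2732, 0.3508).
So the stationary probability of Idle is 0.3761.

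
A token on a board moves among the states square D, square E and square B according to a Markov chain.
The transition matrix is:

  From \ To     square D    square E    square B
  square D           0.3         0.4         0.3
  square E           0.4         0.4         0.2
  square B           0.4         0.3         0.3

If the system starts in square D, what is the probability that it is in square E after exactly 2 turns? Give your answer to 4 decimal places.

0.3700

Sum over the intermediate state after 1 turn:
P = P(square D→square D)·P(square D→square E) + P(square D→square E)·P(square E→square E) + P(square D→square B)·P(square B→square E)
  = 0.3×0.4 + 0.4×0.4 + 0.3×0.3
  = 0.1200 + 0.1600 + 0.0900 = 0.3700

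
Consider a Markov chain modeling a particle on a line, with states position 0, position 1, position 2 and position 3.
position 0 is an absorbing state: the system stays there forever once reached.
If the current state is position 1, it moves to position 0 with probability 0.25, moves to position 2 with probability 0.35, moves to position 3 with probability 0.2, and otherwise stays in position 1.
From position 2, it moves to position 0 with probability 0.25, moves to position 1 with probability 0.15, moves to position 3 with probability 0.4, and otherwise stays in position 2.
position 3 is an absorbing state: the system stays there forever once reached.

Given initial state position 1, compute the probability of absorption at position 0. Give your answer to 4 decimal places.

Let h(s) be the probability of absorption at position 0 starting from transient state s. Then h(position 0) = 1 and h(position 3) = 0. By first-step analysis:
h(position 1) = 0.25·1 + 0.2·h(position 1) + 0.35·h(position 2) + 0.2·0
h(position 2) = 0.25·1 + 0.15·h(position 1) + 0.2·h(position 2) + 0.4·0
Solving: h(position 1) = 0.4894, h(position 2) = 0.4043.
Starting from position 1, the probability is 0.4894.

0.4894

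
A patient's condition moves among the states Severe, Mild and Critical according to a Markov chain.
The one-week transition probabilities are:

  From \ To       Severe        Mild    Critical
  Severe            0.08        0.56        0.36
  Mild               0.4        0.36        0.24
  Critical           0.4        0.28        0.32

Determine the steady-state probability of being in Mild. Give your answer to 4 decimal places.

Let the stationary distribution be π with π = πP and π_1 + π_2 + π_3 = 1.
π_1 = 0.08·π_1 + 0.4·π_2 + 0.4·π_3
π_2 = 0.56·π_1 + 0.36·π_2 + 0.28·π_3
Solving with the normalization constraint gives π = (0.3030, 0.3966, 0.3004).
So the stationary probability of Mild is 0.3966.

0.3966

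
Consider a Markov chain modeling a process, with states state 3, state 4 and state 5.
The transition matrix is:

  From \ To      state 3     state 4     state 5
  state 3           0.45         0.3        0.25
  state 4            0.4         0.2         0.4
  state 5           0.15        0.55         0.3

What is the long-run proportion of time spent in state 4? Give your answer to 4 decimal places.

0.3449

Let the stationary distribution be π with π = πP and π_1 + π_2 + π_3 = 1.
π_1 = 0.45·π_1 + 0.4·π_2 + 0.15·π_3
π_2 = 0.3·π_1 + 0.2·π_2 + 0.55·π_3
Solving with the normalization constraint gives π = (0.3375, 0.3449, 0.3176).
So the stationary probability of state 4 is 0.3449.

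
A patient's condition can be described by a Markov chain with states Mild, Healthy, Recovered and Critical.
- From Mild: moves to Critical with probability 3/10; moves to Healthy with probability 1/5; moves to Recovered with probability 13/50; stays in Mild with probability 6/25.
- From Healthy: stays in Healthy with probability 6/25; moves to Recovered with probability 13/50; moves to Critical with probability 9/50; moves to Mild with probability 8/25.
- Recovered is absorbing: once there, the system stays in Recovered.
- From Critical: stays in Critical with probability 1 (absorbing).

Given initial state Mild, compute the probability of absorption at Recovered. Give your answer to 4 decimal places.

Let h(s) be the probability of absorption at Recovered starting from transient state s. Then h(Recovered) = 1 and h(Critical) = 0. By first-step analysis:
h(Mild) = 0.24·h(Mild) + 0.2·h(Healthy) + 0.26·1 + 0.3·0
h(Healthy) = 0.32·h(Mild) + 0.24·h(Healthy) + 0.26·1 + 0.18·0
Solving: h(Mild) = 0.4860, h(Healthy) = 0.5467.
Starting from Mild, the probability is 0.4860.

0.4860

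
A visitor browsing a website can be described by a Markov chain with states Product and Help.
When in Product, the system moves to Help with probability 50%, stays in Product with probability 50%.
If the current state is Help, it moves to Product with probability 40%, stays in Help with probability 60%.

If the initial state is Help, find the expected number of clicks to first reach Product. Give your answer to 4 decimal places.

2.5000

Let t(s) be the expected number of clicks to first reach Product from state s, with t(Product) = 0. Conditioning on the first click:
t(Help) = 1 + 0.6·t(Help)
Solving: t(Help) = 2.5000.
Expected clicks from Help to Product: 2.5000.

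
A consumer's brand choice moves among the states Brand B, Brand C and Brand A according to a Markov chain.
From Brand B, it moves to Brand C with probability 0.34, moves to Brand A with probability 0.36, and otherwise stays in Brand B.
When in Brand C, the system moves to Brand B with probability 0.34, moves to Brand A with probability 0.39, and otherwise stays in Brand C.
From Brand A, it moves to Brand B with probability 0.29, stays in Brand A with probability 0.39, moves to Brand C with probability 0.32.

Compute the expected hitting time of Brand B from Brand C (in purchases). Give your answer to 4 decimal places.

3.1201

Let t(s) be the expected number of purchases to first reach Brand B from state s, with t(Brand B) = 0. Conditioning on the first purchase:
t(Brand C) = 1 + 0.27·t(Brand C) + 0.39·t(Brand A)
t(Brand A) = 1 + 0.32·t(Brand C) + 0.39·t(Brand A)
Solving: t(Brand C) = 3.1201, t(Brand A) = 3.2761.
Expected purchases from Brand C to Brand B: 3.1201.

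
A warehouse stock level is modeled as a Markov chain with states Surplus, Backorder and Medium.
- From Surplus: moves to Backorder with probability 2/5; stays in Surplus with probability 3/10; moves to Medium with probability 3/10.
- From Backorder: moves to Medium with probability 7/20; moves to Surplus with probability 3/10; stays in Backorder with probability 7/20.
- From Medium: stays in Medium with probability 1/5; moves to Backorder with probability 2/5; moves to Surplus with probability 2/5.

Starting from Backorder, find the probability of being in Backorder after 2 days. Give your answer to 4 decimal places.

0.3825

Sum over the intermediate state after 1 day:
P = P(Backorder→Surplus)·P(Surplus→Backorder) + P(Backorder→Backorder)·P(Backorder→Backorder) + P(Backorder→Medium)·P(Medium→Backorder)
  = 0.3×0.4 + 0.35×0.35 + 0.35×0.4
  = 0.1200 + 0.1225 + 0.1400 = 0.3825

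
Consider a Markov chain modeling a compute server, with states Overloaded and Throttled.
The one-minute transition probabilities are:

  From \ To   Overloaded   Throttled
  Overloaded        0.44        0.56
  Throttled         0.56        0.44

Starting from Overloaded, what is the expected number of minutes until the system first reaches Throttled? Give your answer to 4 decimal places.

Let t(s) be the expected number of minutes to first reach Throttled from state s, with t(Throttled) = 0. Conditioning on the first minute:
t(Overloaded) = 1 + 0.44·t(Overloaded)
Solving: t(Overloaded) = 1.7857.
Expected minutes from Overloaded to Throttled: 1.7857.

1.7857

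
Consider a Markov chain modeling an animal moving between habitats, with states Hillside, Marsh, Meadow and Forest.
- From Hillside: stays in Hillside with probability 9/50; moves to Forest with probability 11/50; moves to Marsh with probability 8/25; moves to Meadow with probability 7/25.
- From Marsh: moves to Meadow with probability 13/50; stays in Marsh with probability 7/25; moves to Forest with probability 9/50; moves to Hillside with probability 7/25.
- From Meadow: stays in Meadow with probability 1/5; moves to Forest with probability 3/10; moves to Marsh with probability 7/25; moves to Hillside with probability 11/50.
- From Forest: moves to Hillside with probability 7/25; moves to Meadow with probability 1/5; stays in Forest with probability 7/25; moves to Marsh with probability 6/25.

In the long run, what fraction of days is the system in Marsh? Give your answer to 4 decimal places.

0.2800

Let the stationary distribution be π with π = πP and π_1 + π_2 + π_3 + π_4 = 1.
π_1 = 0.18·π_1 + 0.28·π_2 + 0.22·π_3 + 0.28·π_4
π_2 = 0.32·π_1 + 0.28·π_2 + 0.28·π_3 + 0.24·π_4
π_3 = 0.28·π_1 + 0.26·π_2 + 0.2·π_3 + 0.2·π_4
Solving with the normalization constraint gives π = (0.2417, 0.2800, 0.2361, 0.2422).
So the stationary probability of Marsh is 0.2800.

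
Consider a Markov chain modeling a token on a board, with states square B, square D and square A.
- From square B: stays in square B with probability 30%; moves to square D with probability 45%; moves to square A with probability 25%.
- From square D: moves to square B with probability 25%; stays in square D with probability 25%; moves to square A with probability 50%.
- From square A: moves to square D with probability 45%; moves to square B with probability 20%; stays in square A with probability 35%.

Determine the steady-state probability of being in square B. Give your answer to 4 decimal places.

0.2431

Let the stationary distribution be π with π = πP and π_1 + π_2 + π_3 = 1.
π_1 = 0.3·π_1 + 0.25·π_2 + 0.2·π_3
π_2 = 0.45·π_1 + 0.25·π_2 + 0.45·π_3
Solving with the normalization constraint gives π = (0.2431, 0.3750, 0.3819).
So the stationary probability of square B is 0.2431.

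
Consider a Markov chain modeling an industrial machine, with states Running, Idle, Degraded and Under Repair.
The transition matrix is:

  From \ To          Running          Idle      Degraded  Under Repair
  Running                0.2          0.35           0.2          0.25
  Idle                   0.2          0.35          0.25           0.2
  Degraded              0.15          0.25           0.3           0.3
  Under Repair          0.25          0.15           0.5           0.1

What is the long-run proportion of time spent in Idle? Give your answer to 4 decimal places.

0.2752

Let the stationary distribution be π with π = πP and π_1 + π_2 + π_3 + π_4 = 1.
π_1 = 0.2·π_1 + 0.2·π_2 + 0.15·π_3 + 0.25·π_4
π_2 = 0.35·π_1 + 0.35·π_2 + 0.25·π_3 + 0.15·π_4
π_3 = 0.2·π_1 + 0.25·π_2 + 0.3·π_3 + 0.5·π_4
Solving with the normalization constraint gives π = (0.1954, 0.2752, 0.3105, 0.2189).
So the stationary probability of Idle is 0.2752.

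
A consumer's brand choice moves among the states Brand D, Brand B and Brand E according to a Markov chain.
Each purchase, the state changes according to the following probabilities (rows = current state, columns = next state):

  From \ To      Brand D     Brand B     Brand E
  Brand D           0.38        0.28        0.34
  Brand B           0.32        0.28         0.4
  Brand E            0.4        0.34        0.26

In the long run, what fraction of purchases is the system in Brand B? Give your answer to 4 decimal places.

0.2999

Let the stationary distribution be π with π = πP and π_1 + π_2 + π_3 = 1.
π_1 = 0.38·π_1 + 0.32·π_2 + 0.4·π_3
π_2 = 0.28·π_1 + 0.28·π_2 + 0.34·π_3
Solving with the normalization constraint gives π = (0.3686, 0.2999, 0.3315).
So the stationary probability of Brand B is 0.2999.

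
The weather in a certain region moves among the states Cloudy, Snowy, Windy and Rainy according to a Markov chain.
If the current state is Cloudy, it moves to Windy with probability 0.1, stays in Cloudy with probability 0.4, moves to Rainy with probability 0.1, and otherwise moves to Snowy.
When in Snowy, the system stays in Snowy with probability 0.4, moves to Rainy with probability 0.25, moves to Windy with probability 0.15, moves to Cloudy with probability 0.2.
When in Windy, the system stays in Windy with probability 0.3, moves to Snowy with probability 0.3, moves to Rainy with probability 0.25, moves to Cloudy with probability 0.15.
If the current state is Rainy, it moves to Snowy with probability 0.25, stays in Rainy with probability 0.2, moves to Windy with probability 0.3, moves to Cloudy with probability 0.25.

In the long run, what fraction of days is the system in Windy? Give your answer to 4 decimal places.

Let the stationary distribution be π with π = πP and π_1 + π_2 + π_3 + π_4 = 1.
π_1 = 0.4·π_1 + 0.2·π_2 + 0.15·π_3 + 0.25·π_4
π_2 = 0.4·π_1 + 0.4·π_2 + 0.3·π_3 + 0.25·π_4
π_3 = 0.1·π_1 + 0.15·π_2 + 0.3·π_3 + 0.3·π_4
Solving with the normalization constraint gives π = (0.2503, 0.3499, 0.1975, 0.2023).
So the stationary probability of Windy is 0.1975.

0.1975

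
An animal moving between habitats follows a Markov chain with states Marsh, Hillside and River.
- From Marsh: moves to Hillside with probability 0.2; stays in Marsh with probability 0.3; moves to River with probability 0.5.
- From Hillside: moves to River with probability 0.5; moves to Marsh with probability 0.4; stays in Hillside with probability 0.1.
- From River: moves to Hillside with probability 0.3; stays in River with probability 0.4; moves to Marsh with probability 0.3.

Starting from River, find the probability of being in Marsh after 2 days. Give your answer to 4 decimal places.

0.3300

Sum over the intermediate state after 1 day:
P = P(River→Marsh)·P(Marsh→Marsh) + P(River→Hillside)·P(Hillside→Marsh) + P(River→River)·P(River→Marsh)
  = 0.3×0.3 + 0.3×0.4 + 0.4×0.3
  = 0.0900 + 0.1200 + 0.1200 = 0.3300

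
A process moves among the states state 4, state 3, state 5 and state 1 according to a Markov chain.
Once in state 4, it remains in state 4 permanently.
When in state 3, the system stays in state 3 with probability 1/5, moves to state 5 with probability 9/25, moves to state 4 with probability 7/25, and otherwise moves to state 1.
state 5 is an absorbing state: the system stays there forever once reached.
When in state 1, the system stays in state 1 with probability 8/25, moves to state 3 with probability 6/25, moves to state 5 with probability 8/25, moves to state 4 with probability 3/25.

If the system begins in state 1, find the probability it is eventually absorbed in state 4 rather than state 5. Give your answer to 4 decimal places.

0.3228

Let h(s) be the probability of absorption at state 4 starting from transient state s. Then h(state 4) = 1 and h(state 5) = 0. By first-step analysis:
h(state 3) = 0.28·1 + 0.2·h(state 3) + 0.36·0 + 0.16·h(state 1)
h(state 1) = 0.12·1 + 0.24·h(state 3) + 0.32·0 + 0.32·h(state 1)
Solving: h(state 3) = 0.4146, h(state 1) = 0.3228.
Starting from state 1, the probability is 0.3228.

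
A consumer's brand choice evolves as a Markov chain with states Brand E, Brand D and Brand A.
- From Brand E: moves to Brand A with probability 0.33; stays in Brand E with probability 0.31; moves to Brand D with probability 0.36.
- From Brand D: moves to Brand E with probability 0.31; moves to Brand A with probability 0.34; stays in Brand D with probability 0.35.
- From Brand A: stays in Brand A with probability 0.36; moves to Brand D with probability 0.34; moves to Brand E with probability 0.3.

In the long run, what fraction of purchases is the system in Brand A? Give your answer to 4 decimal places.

0.3438

Let the stationary distribution be π with π = πP and π_1 + π_2 + π_3 = 1.
π_1 = 0.31·π_1 + 0.31·π_2 + 0.3·π_3
π_2 = 0.36·π_1 + 0.35·π_2 + 0.34·π_3
Solving with the normalization constraint gives π = (0.3066, 0.3496, 0.3438).
So the stationary probability of Brand A is 0.3438.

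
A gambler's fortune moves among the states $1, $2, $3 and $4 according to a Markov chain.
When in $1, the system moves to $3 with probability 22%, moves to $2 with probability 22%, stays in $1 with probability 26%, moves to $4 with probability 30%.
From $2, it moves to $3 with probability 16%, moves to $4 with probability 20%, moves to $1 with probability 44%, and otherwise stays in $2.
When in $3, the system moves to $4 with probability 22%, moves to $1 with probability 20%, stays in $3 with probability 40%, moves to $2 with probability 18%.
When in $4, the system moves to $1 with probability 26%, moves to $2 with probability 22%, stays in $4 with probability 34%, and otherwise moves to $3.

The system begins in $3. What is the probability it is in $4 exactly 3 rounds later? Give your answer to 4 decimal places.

Propagate the distribution vector 3 rounds from $3.
After 0 rounds: (0.0000, 0.0000, 1.0000, 0.0000)
After 1 round: (0.2000, 0.1800, 0.4000, 0.2200)
After 2 rounds: (0.2684, 0.2004, 0.2724, 0.2588)
After 3 rounds: (0.2797, 0.2051, 0.2467, 0.2685)
P(in $4 after 3 rounds) = 0.2685

0.2685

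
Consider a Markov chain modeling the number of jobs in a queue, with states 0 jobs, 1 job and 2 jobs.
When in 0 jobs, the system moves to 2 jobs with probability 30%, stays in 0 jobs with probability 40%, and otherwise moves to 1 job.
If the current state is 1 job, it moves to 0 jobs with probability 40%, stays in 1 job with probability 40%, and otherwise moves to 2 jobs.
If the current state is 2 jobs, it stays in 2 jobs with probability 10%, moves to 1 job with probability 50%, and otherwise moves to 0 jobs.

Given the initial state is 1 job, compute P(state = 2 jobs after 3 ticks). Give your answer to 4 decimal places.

0.2180

Propagate the distribution vector 3 ticks from 1 job.
After 0 ticks: (0.0000, 1.0000, 0.0000)
After 1 tick: (0.4000, 0.4000, 0.2000)
After 2 ticks: (0.4000, 0.3800, 0.2200)
After 3 ticks: (0.4000, 0.3820, 0.2180)
P(in 2 jobs after 3 ticks) = 0.2180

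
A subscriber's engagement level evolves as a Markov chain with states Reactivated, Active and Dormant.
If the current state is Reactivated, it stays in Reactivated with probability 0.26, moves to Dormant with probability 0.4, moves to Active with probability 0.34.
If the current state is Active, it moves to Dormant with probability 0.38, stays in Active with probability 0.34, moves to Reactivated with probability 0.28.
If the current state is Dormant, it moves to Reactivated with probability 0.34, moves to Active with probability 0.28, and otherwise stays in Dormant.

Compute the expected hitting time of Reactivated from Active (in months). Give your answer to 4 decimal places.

3.3025

Let t(s) be the expected number of months to first reach Reactivated from state s, with t(Reactivated) = 0. Conditioning on the first month:
t(Active) = 1 + 0.34·t(Active) + 0.38·t(Dormant)
t(Dormant) = 1 + 0.28·t(Active) + 0.38·t(Dormant)
Solving: t(Active) = 3.3025, t(Dormant) = 3.1044.
Expected months from Active to Reactivated: 3.3025.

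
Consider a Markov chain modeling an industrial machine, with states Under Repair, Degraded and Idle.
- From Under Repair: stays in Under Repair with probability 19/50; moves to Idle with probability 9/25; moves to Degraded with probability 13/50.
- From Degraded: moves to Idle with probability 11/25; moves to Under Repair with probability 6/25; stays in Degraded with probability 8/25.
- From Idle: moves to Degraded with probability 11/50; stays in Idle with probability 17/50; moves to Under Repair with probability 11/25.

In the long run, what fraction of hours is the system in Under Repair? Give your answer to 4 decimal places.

0.3659

Let the stationary distribution be π with π = πP and π_1 + π_2 + π_3 = 1.
π_1 = 0.38·π_1 + 0.24·π_2 + 0.44·π_3
π_2 = 0.26·π_1 + 0.32·π_2 + 0.22·π_3
Solving with the normalization constraint gives π = (0.3659, 0.2607, 0.3734).
So the stationary probability of Under Repair is 0.3659.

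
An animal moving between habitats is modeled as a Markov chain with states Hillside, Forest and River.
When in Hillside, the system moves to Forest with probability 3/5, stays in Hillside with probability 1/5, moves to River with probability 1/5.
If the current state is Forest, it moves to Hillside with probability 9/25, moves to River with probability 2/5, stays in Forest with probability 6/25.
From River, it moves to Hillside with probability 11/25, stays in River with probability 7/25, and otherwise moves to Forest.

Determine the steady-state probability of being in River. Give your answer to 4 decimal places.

0.2981

Let the stationary distribution be π with π = πP and π_1 + π_2 + π_3 = 1.
π_1 = 0.2·π_1 + 0.36·π_2 + 0.44·π_3
π_2 = 0.6·π_1 + 0.24·π_2 + 0.28·π_3
Solving with the normalization constraint gives π = (0.3309, 0.3710, 0.2981).
So the stationary probability of River is 0.2981.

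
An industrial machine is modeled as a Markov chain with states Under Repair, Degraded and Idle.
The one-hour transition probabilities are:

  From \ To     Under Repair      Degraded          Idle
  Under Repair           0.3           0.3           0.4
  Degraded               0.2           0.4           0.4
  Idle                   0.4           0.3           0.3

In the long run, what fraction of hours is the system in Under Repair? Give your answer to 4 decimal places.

Let the stationary distribution be π with π = πP and π_1 + π_2 + π_3 = 1.
π_1 = 0.3·π_1 + 0.2·π_2 + 0.4·π_3
π_2 = 0.3·π_1 + 0.4·π_2 + 0.3·π_3
Solving with the normalization constraint gives π = (0.3030, 0.3333, 0.3636).
So the stationary probability of Under Repair is 0.3030.

0.3030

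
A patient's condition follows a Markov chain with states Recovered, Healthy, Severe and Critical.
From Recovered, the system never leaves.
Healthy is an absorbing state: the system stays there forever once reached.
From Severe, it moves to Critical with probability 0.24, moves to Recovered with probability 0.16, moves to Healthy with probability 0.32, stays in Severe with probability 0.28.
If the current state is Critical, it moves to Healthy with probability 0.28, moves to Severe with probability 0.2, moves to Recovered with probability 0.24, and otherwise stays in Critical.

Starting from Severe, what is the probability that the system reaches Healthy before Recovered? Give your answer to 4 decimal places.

Let h(s) be the probability of absorption at Healthy starting from transient state s. Then h(Healthy) = 1 and h(Recovered) = 0. By first-step analysis:
h(Severe) = 0.16·0 + 0.32·1 + 0.28·h(Severe) + 0.24·h(Critical)
h(Critical) = 0.24·0 + 0.28·1 + 0.2·h(Severe) + 0.28·h(Critical)
Solving: h(Severe) = 0.6327, h(Critical) = 0.5646.
Starting from Severe, the probability is 0.6327.

0.6327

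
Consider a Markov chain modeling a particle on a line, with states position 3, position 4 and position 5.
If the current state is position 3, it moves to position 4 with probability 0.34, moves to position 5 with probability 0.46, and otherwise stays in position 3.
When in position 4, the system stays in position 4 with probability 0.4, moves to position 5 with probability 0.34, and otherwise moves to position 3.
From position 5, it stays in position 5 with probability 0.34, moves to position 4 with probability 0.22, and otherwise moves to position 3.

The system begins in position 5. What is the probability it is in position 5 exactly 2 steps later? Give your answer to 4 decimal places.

Sum over the intermediate state after 1 step:
P = P(position 5→position 3)·P(position 3→position 5) + P(position 5→position 4)·P(position 4→position 5) + P(position 5→position 5)·P(position 5→position 5)
  = 0.44×0.46 + 0.22×0.34 + 0.34×0.34
  = 0.2024 + 0.0748 + 0.1156 = 0.3928

0.3928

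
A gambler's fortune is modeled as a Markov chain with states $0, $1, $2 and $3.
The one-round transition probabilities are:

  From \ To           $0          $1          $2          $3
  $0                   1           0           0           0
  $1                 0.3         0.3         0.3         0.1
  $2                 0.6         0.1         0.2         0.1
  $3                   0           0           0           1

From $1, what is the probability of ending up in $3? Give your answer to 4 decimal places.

0.2075

Let h(s) be the probability of absorption at $3 starting from transient state s. Then h($3) = 1 and h($0) = 0. By first-step analysis:
h($1) = 0.3·0 + 0.3·h($1) + 0.3·h($2) + 0.1·1
h($2) = 0.6·0 + 0.1·h($1) + 0.2·h($2) + 0.1·1
Solving: h($1) = 0.2075, h($2) = 0.1509.
Starting from $1, the probability is 0.2075.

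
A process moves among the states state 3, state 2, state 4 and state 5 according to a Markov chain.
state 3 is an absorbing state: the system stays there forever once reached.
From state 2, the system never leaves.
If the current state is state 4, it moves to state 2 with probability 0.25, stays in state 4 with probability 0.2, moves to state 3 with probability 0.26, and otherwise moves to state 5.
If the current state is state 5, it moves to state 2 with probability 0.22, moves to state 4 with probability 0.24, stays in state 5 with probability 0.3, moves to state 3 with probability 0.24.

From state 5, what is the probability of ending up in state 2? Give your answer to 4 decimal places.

Let h(s) be the probability of absorption at state 2 starting from transient state s. Then h(state 2) = 1 and h(state 3) = 0. By first-step analysis:
h(state 4) = 0.26·0 + 0.25·1 + 0.2·h(state 4) + 0.29·h(state 5)
h(state 5) = 0.24·0 + 0.22·1 + 0.24·h(state 4) + 0.3·h(state 5)
Solving: h(state 4) = 0.4869, h(state 5) = 0.4812.
Starting from state 5, the probability is 0.4812.

0.4812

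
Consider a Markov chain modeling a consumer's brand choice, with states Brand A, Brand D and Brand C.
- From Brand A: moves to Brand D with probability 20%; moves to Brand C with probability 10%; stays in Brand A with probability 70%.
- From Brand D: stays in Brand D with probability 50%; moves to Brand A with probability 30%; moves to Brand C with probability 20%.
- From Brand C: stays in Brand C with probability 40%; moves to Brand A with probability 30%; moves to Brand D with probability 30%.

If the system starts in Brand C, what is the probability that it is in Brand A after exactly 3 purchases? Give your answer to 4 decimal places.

0.4680

Propagate the distribution vector 3 purchases from Brand C.
After 0 purchases: (0.0000, 0.0000, 1.0000)
After 1 purchase: (0.3000, 0.3000, 0.4000)
After 2 purchases: (0.4200, 0.3300, 0.2500)
After 3 purchases: (0.4680, 0.3240, 0.2080)
P(in Brand A after 3 purchases) = 0.4680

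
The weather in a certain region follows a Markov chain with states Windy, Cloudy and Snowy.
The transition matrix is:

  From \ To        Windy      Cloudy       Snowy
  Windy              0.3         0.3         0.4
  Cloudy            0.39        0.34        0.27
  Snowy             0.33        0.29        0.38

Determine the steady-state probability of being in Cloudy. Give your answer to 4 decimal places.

Let the stationary distribution be π with π = πP and π_1 + π_2 + π_3 = 1.
π_1 = 0.3·π_1 + 0.39·π_2 + 0.33·π_3
π_2 = 0.3·π_1 + 0.34·π_2 + 0.29·π_3
Solving with the normalization constraint gives π = (0.3384, 0.3088, 0.3528).
So the stationary probability of Cloudy is 0.3088.

0.3088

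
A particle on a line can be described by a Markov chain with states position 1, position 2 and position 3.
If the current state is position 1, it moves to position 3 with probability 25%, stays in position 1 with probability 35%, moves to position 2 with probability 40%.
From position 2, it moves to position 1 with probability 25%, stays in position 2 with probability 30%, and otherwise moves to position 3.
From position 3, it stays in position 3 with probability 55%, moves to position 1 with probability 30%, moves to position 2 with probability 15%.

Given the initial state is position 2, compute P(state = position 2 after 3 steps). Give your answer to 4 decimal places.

0.2630

Propagate the distribution vector 3 steps from position 2.
After 0 steps: (0.0000, 1.0000, 0.0000)
After 1 step: (0.2500, 0.3000, 0.4500)
After 2 steps: (0.2975, 0.2575, 0.4450)
After 3 steps: (0.3020, 0.2630, 0.4350)
P(in position 2 after 3 steps) = 0.2630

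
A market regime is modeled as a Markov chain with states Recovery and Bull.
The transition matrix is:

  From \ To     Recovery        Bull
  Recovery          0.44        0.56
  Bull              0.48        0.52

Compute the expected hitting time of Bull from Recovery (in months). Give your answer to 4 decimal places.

Let t(s) be the expected number of months to first reach Bull from state s, with t(Bull) = 0. Conditioning on the first month:
t(Recovery) = 1 + 0.44·t(Recovery)
Solving: t(Recovery) = 1.7857.
Expected months from Recovery to Bull: 1.7857.

1.7857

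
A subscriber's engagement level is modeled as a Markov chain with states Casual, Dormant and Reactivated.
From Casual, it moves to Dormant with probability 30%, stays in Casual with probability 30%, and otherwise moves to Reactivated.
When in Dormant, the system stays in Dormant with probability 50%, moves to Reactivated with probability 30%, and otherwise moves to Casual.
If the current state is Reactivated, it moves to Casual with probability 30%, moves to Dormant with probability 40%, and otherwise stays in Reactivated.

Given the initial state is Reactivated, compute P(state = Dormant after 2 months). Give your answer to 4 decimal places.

0.4100

Sum over the intermediate state after 1 month:
P = P(Reactivated→Casual)·P(Casual→Dormant) + P(Reactivated→Dormant)·P(Dormant→Dormant) + P(Reactivated→Reactivated)·P(Reactivated→Dormant)
  = 0.3×0.3 + 0.4×0.5 + 0.3×0.4
  = 0.0900 + 0.2000 + 0.1200 = 0.4100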